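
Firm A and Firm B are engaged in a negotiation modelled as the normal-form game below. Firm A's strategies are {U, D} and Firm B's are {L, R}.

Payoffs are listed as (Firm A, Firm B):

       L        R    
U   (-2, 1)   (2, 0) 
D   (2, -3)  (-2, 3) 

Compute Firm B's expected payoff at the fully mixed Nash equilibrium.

3/7

First find p, the probability Firm A plays U, from Firm B's indifference between L and R: p − 3(1−p) = 3(1−p), giving p = 6/7.
Since Firm B is indifferent in equilibrium, Firm B's expected payoff equals the payoff from either column against (6/7, 1/7). Using L: (6/7) − 3(1/7) = 3/7.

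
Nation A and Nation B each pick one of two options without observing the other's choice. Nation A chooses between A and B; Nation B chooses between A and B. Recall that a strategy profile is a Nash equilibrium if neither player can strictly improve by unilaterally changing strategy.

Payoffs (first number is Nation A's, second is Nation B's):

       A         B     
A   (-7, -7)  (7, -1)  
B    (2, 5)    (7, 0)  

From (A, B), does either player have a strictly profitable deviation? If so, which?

Neither

Nation A at (A, B) earns 7; deviating to B yields 7 — not better.
Nation B earns -1; deviating to A yields -7 — not better.
Neither player can strictly improve; the profile is a Nash equilibrium.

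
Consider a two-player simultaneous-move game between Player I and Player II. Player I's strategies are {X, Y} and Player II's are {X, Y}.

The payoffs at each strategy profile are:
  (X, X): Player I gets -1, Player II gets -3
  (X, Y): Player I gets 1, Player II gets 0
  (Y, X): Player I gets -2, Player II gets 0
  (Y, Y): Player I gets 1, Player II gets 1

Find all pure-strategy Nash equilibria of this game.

(X, X): Player II prefers Y (0 > -3) — not an equilibrium.
(X, Y): Player I gets 1 ≥ 1 from Y, and Player II gets 0 ≥ -3 from X — Nash equilibrium.
(Y, X): Player I prefers X (-1 > -2); Player II prefers Y (1 > 0) — not an equilibrium.
(Y, Y): Player I gets 1 ≥ 1 from X, and Player II gets 1 ≥ 0 from X — Nash equilibrium.

(X, Y) and (Y, Y)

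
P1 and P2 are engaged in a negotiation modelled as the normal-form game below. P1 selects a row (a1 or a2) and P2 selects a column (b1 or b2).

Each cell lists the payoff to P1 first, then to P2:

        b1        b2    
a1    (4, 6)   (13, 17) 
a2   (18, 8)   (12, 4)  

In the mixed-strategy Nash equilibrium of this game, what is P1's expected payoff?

First find y, the probability P2 plays b1, from P1's indifference between a1 and a2: 4y + 13(1−y) = 18y + 12(1−y), giving y = 1/15.
Since P1 is indifferent in equilibrium, P1's expected payoff equals the payoff from either row against (1/15, 14/15). Using a1: 4(1/15) + 13(14/15) = 62/5.

62/5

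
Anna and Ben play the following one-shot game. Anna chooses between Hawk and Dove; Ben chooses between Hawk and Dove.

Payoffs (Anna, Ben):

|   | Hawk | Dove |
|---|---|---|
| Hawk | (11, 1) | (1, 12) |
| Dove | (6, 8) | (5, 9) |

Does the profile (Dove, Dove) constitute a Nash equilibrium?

Yes

At (Dove, Dove), Anna earns 5; switching to Hawk would give 1, so Anna has no profitable deviation.
Ben earns 9; switching to Hawk would give 8, so Ben has no profitable deviation.
Neither player can gain by a unilateral deviation, so this profile is a Nash equilibrium.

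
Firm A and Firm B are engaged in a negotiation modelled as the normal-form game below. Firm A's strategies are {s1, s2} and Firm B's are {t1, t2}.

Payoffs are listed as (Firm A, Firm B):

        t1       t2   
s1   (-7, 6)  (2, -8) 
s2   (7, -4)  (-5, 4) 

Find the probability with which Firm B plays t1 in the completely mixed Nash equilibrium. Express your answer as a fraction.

1/3

Let q be the probability that Firm B plays t1. In a completely mixed equilibrium, Firm A must be indifferent between s1 and s2.
Firm A's expected payoff from s1 is −7q + 2(1−q); from s2 it is 7q − 5(1−q).
Setting these equal: −9q + 2 = 12q − 5, so q = 1/3.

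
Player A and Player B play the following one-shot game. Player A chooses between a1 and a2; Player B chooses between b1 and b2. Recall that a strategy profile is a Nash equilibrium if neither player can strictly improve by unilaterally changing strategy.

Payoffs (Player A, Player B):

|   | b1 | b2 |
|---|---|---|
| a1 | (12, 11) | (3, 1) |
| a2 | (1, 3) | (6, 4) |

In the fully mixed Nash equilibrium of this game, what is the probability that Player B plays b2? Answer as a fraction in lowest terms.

11/14

Let q be the probability that Player B plays b1. In a completely mixed equilibrium, Player A must be indifferent between a1 and a2.
Player A's expected payoff from a1 is 12q + 3(1−q); from a2 it is q + 6(1−q).
Setting these equal: 9q + 3 = −5q + 6, so q = 3/14.
Therefore Player B plays b2 with probability 1 − 3/14 = 11/14.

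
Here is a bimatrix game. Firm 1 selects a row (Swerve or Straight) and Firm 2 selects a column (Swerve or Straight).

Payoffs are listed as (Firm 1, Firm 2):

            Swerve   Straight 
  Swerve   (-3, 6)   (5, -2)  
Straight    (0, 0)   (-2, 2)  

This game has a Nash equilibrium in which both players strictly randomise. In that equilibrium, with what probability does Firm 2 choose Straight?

Let y be the probability that Firm 2 plays Swerve. In a completely mixed equilibrium, Firm 1 must be indifferent between Swerve and Straight.
Firm 1's expected payoff from Swerve is −3y + 5(1−y); from Straight it is −2(1−y).
Setting these equal: −8y + 5 = 2y − 2, so y = 7/10.
Therefore Firm 2 plays Straight with probability 1 − 7/10 = 3/10.

3/10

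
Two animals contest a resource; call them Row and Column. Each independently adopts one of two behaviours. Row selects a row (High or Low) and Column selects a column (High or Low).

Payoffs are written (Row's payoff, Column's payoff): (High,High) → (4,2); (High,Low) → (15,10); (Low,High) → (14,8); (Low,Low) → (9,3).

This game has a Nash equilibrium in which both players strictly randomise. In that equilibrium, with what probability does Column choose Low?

Let c be the probability that Column plays High. In a completely mixed equilibrium, Row must be indifferent between High and Low.
Row's expected payoff from High is 4c + 15(1−c); from Low it is 14c + 9(1−c).
Setting these equal: −11c + 15 = 5c + 9, so c = 3/8.
Therefore Column plays Low with probability 1 − 3/8 = 5/8.

5/8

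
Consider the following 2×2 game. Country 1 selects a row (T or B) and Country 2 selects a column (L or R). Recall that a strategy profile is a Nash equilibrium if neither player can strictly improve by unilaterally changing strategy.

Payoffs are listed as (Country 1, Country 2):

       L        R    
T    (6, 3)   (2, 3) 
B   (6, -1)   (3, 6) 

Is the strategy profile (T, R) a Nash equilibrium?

No

At (T, R), Country 1 earns 2; switching to B would give 3, so Country 1 would deviate.
Country 2 earns 3; switching to L would give 3, so Country 2 has no profitable deviation.
Since at least one player can profitably deviate, this is not a Nash equilibrium.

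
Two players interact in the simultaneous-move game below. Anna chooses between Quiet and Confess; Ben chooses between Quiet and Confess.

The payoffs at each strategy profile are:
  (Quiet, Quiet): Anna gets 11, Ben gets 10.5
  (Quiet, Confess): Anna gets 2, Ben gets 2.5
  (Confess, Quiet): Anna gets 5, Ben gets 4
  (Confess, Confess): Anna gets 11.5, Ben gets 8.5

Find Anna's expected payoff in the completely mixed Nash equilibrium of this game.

233/31

First find y, the probability Ben plays Quiet, from Anna's indifference between Quiet and Confess: 11y + 2(1−y) = 5y + 11.5(1−y), giving y = 19/31.
Since Anna is indifferent in equilibrium, Anna's expected payoff equals the payoff from either row against (19/31, 12/31). Using Quiet: 11(19/31) + 2(12/31) = 233/31.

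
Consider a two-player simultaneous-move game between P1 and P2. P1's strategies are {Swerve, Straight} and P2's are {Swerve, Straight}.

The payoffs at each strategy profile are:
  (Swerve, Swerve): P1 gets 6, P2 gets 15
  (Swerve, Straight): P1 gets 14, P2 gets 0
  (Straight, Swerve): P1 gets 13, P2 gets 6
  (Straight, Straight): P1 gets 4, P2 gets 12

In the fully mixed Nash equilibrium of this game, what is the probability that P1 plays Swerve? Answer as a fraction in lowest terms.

2/7

Let p be the probability that P1 plays Swerve. In a completely mixed equilibrium, P2 must be indifferent between Swerve and Straight.
P2's expected payoff from Swerve is 15p + 6(1−p); from Straight it is 12(1−p).
Setting these equal: 9p + 6 = −12p + 12, so p = 2/7.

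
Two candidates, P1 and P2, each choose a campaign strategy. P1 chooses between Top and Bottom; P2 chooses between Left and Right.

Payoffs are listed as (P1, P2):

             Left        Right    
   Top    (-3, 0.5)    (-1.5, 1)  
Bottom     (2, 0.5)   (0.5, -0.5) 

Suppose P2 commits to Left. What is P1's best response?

Bottom

Against Left, P1 earns -3 from Top and 2 from Bottom.
So Bottom is the best response.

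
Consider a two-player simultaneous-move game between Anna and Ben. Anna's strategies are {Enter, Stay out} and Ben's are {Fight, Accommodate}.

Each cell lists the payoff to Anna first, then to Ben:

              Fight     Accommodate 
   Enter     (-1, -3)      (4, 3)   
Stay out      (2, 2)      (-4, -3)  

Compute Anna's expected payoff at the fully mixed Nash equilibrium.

First find q, the probability Ben plays Fight, from Anna's indifference between Enter and Stay out: −q + 4(1−q) = 2q − 4(1−q), giving q = 8/11.
Since Anna is indifferent in equilibrium, Anna's expected payoff equals the payoff from either row against (8/11, 3/11). Using Enter: −(8/11) + 4(3/11) = 4/11.

4/11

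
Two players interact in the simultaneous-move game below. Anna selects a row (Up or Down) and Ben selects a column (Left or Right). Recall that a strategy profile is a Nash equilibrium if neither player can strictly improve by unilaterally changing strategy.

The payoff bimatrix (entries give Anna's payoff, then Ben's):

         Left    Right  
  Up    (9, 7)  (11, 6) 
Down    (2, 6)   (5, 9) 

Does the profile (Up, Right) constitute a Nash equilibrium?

At (Up, Right), Anna earns 11; switching to Down would give 5, so Anna has no profitable deviation.
Ben earns 6; switching to Left would give 7, so Ben would deviate.
Since at least one player can profitably deviate, this is not a Nash equilibrium.

No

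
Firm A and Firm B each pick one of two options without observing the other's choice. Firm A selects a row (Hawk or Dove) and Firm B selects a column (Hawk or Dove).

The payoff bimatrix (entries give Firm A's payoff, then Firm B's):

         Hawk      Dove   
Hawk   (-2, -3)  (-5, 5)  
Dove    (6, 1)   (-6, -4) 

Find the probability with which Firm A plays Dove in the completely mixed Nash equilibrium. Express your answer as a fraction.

8/13

Let x be the probability that Firm A plays Hawk. In a completely mixed equilibrium, Firm B must be indifferent between Hawk and Dove.
Firm B's expected payoff from Hawk is −3x + (1−x); from Dove it is 5x − 4(1−x).
Setting these equal: −4x + 1 = 9x − 4, so x = 5/13.
Therefore Firm A plays Dove with probability 1 − 5/13 = 8/13.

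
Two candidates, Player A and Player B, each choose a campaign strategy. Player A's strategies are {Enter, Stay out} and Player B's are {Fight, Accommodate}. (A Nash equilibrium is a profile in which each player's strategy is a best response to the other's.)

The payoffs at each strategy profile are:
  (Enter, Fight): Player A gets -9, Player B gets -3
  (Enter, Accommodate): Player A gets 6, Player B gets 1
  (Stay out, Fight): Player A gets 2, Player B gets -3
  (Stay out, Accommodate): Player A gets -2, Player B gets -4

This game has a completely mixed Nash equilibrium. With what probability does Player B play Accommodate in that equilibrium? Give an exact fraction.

11/19

Let c be the probability that Player B plays Fight. In a completely mixed equilibrium, Player A must be indifferent between Enter and Stay out.
Player A's expected payoff from Enter is −9c + 6(1−c); from Stay out it is 2c − 2(1−c).
Setting these equal: −15c + 6 = 4c − 2, so c = 8/19.
Therefore Player B plays Accommodate with probability 1 − 8/19 = 11/19.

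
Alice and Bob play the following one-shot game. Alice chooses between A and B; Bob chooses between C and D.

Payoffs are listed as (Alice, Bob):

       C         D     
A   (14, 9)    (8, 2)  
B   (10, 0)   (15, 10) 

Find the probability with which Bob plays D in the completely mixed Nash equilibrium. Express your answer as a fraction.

Let y be the probability that Bob plays C. In a completely mixed equilibrium, Alice must be indifferent between A and B.
Alice's expected payoff from A is 14y + 8(1−y); from B it is 10y + 15(1−y).
Setting these equal: 6y + 8 = −5y + 15, so y = 7/11.
Therefore Bob plays D with probability 1 − 7/11 = 4/11.

4/11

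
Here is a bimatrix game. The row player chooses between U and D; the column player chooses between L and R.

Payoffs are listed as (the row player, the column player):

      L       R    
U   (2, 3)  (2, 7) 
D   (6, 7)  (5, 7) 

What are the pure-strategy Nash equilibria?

(U, L): the row player prefers D (6 > 2); the column player prefers R (7 > 3) — not an equilibrium.
(U, R): the row player prefers D (5 > 2) — not an equilibrium.
(D, L): the row player gets 6 ≥ 2 from U, and the column player gets 7 ≥ 7 from R — Nash equilibrium.
(D, R): the row player gets 5 ≥ 2 from U, and the column player gets 7 ≥ 7 from L — Nash equilibrium.

(D, L) and (D, R)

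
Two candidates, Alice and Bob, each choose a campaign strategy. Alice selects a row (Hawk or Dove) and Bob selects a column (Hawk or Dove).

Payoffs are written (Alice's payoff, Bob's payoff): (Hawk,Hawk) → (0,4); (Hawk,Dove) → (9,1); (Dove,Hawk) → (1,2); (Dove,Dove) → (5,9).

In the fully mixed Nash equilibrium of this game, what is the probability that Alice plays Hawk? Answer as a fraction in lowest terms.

7/10

Let r be the probability that Alice plays Hawk. In a completely mixed equilibrium, Bob must be indifferent between Hawk and Dove.
Bob's expected payoff from Hawk is 4r + 2(1−r); from Dove it is r + 9(1−r).
Setting these equal: 2r + 2 = −8r + 9, so r = 7/10.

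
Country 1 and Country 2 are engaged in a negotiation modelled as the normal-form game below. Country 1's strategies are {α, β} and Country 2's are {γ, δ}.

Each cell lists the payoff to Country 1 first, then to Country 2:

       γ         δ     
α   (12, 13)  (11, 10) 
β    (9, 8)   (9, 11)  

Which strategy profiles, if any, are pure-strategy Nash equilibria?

(α, γ)

(α, γ): Country 1 gets 12 ≥ 9 from β, and Country 2 gets 13 ≥ 10 from δ — Nash equilibrium.
(α, δ): Country 2 prefers γ (13 > 10) — not an equilibrium.
(β, γ): Country 1 prefers α (12 > 9); Country 2 prefers δ (11 > 8) — not an equilibrium.
(β, δ): Country 1 prefers α (11 > 9) — not an equilibrium.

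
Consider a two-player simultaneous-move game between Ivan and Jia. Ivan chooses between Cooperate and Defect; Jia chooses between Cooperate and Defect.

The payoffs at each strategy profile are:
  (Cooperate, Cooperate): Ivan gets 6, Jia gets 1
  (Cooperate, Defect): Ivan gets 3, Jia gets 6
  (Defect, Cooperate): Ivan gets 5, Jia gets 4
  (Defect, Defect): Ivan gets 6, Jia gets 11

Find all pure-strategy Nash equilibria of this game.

(Defect, Defect)

(Cooperate, Cooperate): Jia prefers Defect (6 > 1) — not an equilibrium.
(Cooperate, Defect): Ivan prefers Defect (6 > 3) — not an equilibrium.
(Defect, Cooperate): Ivan prefers Cooperate (6 > 5); Jia prefers Defect (11 > 4) — not an equilibrium.
(Defect, Defect): Ivan gets 6 ≥ 3 from Cooperate, and Jia gets 11 ≥ 4 from Cooperate — Nash equilibrium.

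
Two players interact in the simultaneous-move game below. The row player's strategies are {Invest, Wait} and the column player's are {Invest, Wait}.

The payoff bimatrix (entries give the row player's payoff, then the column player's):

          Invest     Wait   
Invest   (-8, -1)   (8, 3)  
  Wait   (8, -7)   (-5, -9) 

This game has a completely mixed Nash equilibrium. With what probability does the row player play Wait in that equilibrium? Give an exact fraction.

Let x be the probability that the row player plays Invest. In a completely mixed equilibrium, the column player must be indifferent between Invest and Wait.
The column player's expected payoff from Invest is −x − 7(1−x); from Wait it is 3x − 9(1−x).
Setting these equal: 6x − 7 = 12x − 9, so x = 1/3.
Therefore the row player plays Wait with probability 1 − 1/3 = 2/3.

2/3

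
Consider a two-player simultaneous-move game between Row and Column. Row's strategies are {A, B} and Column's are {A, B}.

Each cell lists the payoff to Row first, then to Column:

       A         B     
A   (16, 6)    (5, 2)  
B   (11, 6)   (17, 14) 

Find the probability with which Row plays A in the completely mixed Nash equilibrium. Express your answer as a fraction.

Let x be the probability that Row plays A. In a completely mixed equilibrium, Column must be indifferent between A and B.
Column's expected payoff from A is 6x + 6(1−x); from B it is 2x + 14(1−x).
Setting these equal: 6 = −12x + 14, so x = 2/3.

2/3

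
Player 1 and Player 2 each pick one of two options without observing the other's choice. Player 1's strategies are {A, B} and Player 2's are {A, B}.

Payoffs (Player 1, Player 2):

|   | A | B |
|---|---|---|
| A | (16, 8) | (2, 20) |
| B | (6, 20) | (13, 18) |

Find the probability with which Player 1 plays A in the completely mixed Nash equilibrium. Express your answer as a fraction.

Let x be the probability that Player 1 plays A. In a completely mixed equilibrium, Player 2 must be indifferent between A and B.
Player 2's expected payoff from A is 8x + 20(1−x); from B it is 20x + 18(1−x).
Setting these equal: −12x + 20 = 2x + 18, so x = 1/7.

1/7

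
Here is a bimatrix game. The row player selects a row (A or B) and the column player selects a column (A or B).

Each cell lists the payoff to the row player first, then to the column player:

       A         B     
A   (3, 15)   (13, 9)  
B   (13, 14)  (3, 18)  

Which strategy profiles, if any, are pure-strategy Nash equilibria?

(A, A): the row player prefers B (13 > 3) — not an equilibrium.
(A, B): the column player prefers A (15 > 9) — not an equilibrium.
(B, A): the column player prefers B (18 > 14) — not an equilibrium.
(B, B): the row player prefers A (13 > 3) — not an equilibrium.

none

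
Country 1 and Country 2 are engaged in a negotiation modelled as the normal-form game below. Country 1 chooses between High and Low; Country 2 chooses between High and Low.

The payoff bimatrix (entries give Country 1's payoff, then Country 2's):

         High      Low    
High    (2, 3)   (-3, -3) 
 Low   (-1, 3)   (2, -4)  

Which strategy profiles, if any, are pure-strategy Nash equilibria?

(High, High): Country 1 gets 2 ≥ -1 from Low, and Country 2 gets 3 ≥ -3 from Low — Nash equilibrium.
(High, Low): Country 1 prefers Low (2 > -3); Country 2 prefers High (3 > -3) — not an equilibrium.
(Low, High): Country 1 prefers High (2 > -1) — not an equilibrium.
(Low, Low): Country 2 prefers High (3 > -4) — not an equilibrium.

(High, High)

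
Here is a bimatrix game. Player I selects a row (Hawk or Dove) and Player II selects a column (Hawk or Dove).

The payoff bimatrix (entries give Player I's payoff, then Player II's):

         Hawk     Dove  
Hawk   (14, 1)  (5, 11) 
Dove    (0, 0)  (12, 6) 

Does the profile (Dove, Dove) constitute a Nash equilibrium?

Yes

At (Dove, Dove), Player I earns 12; switching to Hawk would give 5, so Player I has no profitable deviation.
Player II earns 6; switching to Hawk would give 0, so Player II has no profitable deviation.
Neither player can gain by a unilateral deviation, so this profile is a Nash equilibrium.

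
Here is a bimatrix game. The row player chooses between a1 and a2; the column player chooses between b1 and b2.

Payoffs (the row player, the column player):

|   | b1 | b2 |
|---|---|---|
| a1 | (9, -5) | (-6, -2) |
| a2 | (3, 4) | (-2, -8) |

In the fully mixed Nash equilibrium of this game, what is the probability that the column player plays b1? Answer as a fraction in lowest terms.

2/5

Let y be the probability that the column player plays b1. In a completely mixed equilibrium, the row player must be indifferent between a1 and a2.
The row player's expected payoff from a1 is 9y − 6(1−y); from a2 it is 3y − 2(1−y).
Setting these equal: 15y − 6 = 5y − 2, so y = 2/5.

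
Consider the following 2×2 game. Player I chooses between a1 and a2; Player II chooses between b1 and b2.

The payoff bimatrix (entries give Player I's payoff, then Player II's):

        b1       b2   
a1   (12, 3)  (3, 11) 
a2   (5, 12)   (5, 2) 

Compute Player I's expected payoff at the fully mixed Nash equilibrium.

5

First find q, the probability Player II plays b1, from Player I's indifference between a1 and a2: 12q + 3(1−q) = 5q + 5(1−q), giving q = 2/9.
Since Player I is indifferent in equilibrium, Player I's expected payoff equals the payoff from either row against (2/9, 7/9). Using a1: 12(2/9) + 3(7/9) = 5.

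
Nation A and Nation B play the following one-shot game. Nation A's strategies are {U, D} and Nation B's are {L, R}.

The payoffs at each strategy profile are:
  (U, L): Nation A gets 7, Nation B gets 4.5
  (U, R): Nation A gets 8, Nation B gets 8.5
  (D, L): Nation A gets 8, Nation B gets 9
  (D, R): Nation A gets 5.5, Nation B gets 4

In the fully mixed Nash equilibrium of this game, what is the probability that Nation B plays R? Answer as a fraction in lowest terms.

Let y be the probability that Nation B plays L. In a completely mixed equilibrium, Nation A must be indifferent between U and D.
Nation A's expected payoff from U is 7y + 8(1−y); from D it is 8y + 5.5(1−y).
Setting these equal: −y + 8 = 2.5y + 5.5, so y = 5/7.
Therefore Nation B plays R with probability 1 − 5/7 = 2/7.

2/7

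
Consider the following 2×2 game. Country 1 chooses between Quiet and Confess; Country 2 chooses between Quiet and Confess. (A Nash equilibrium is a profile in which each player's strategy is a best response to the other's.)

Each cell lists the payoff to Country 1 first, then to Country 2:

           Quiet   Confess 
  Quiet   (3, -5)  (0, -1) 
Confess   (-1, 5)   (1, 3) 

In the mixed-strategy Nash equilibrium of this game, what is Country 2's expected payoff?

First find p, the probability Country 1 plays Quiet, from Country 2's indifference between Quiet and Confess: −5p + 5(1−p) = −p + 3(1−p), giving p = 1/3.
Since Country 2 is indifferent in equilibrium, Country 2's expected payoff equals the payoff from either column against (1/3, 2/3). Using Quiet: −5(1/3) + 5(2/3) = 5/3.

5/3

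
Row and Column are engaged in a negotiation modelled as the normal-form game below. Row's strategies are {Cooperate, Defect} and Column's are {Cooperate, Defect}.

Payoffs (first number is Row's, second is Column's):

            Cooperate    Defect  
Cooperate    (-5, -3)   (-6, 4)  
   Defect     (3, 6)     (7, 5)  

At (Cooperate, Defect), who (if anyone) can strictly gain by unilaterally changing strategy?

Row at (Cooperate, Defect) earns -6; deviating to Defect yields 7 — a strict improvement.
Column earns 4; deviating to Cooperate yields -3 — not better.
Only Row has a strictly profitable deviation.

Row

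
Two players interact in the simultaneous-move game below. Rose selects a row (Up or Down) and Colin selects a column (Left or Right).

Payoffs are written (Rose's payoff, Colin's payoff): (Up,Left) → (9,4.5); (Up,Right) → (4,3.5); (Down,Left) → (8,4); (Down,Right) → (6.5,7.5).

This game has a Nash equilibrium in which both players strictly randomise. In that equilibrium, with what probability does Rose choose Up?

Let p be the probability that Rose plays Up. In a completely mixed equilibrium, Colin must be indifferent between Left and Right.
Colin's expected payoff from Left is 4.5p + 4(1−p); from Right it is 3.5p + 7.5(1−p).
Setting these equal: 0.5p + 4 = −4p + 7.5, so p = 7/9.

7/9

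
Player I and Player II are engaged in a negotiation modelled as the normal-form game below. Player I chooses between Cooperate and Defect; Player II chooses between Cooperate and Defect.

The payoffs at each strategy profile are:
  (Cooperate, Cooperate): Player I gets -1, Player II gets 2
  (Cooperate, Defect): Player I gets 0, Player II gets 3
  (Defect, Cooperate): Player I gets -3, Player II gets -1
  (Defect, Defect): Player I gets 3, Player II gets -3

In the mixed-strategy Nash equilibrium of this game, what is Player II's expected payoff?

First find x, the probability Player I plays Cooperate, from Player II's indifference between Cooperate and Defect: 2x − (1−x) = 3x − 3(1−x), giving x = 2/3.
Since Player II is indifferent in equilibrium, Player II's expected payoff equals the payoff from either column against (2/3, 1/3). Using Cooperate: 2(2/3) − (1/3) = 1.

1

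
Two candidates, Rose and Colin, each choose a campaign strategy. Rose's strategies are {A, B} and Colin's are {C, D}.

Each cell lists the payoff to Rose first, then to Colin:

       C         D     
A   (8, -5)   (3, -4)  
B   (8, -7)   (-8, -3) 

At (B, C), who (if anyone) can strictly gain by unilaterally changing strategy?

Rose at (B, C) earns 8; deviating to A yields 8 — not better.
Colin earns -7; deviating to D yields -3 — a strict improvement.
Only Colin has a strictly profitable deviation.

Colin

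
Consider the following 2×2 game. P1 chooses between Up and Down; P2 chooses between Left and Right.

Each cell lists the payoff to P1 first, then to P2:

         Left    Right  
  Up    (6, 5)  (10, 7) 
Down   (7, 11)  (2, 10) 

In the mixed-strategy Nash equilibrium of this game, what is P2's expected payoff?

9

First find p, the probability P1 plays Up, from P2's indifference between Left and Right: 5p + 11(1−p) = 7p + 10(1−p), giving p = 1/3.
Since P2 is indifferent in equilibrium, P2's expected payoff equals the payoff from either column against (1/3, 2/3). Using Left: 5(1/3) + 11(2/3) = 9.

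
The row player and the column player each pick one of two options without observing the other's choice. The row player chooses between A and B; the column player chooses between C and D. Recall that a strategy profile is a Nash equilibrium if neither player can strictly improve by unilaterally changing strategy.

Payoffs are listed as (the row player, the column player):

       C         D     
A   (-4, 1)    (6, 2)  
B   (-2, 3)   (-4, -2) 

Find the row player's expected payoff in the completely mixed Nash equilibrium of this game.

-7/3

First find y, the probability the column player plays C, from the row player's indifference between A and B: −4y + 6(1−y) = −2y − 4(1−y), giving y = 5/6.
Since the row player is indifferent in equilibrium, the row player's expected payoff equals the payoff from either row against (5/6, 1/6). Using A: −4(5/6) + 6(1/6) = -7/3.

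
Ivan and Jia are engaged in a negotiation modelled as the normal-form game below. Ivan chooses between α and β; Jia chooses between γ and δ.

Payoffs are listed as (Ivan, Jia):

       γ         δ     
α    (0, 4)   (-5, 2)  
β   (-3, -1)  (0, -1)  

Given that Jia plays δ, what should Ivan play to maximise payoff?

β

Against δ, Ivan earns -5 from α and 0 from β.
So β is the best response.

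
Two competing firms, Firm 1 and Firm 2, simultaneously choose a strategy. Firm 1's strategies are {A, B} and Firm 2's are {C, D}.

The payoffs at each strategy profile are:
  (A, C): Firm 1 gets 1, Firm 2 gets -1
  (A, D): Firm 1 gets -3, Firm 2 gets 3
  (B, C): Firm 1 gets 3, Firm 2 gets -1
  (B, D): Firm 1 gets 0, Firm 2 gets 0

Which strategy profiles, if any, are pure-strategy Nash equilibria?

(B, D)

(A, C): Firm 1 prefers B (3 > 1); Firm 2 prefers D (3 > -1) — not an equilibrium.
(A, D): Firm 1 prefers B (0 > -3) — not an equilibrium.
(B, C): Firm 2 prefers D (0 > -1) — not an equilibrium.
(B, D): Firm 1 gets 0 ≥ -3 from A, and Firm 2 gets 0 ≥ -1 from C — Nash equilibrium.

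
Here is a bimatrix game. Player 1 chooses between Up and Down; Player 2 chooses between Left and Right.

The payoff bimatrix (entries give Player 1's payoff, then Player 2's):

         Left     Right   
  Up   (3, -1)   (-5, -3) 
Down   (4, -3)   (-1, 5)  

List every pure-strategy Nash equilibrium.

(Down, Right)

(Up, Left): Player 1 prefers Down (4 > 3) — not an equilibrium.
(Up, Right): Player 1 prefers Down (-1 > -5); Player 2 prefers Left (-1 > -3) — not an equilibrium.
(Down, Left): Player 2 prefers Right (5 > -3) — not an equilibrium.
(Down, Right): Player 1 gets -1 ≥ -5 from Up, and Player 2 gets 5 ≥ -3 from Left — Nash equilibrium.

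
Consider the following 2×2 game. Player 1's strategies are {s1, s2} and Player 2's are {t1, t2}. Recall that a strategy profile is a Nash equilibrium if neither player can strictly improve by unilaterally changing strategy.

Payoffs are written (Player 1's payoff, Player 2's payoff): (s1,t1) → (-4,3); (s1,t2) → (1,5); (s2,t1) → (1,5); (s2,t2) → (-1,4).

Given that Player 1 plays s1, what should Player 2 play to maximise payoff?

Against s1, Player 2 earns 3 from t1 and 5 from t2.
So t2 is the best response.

t2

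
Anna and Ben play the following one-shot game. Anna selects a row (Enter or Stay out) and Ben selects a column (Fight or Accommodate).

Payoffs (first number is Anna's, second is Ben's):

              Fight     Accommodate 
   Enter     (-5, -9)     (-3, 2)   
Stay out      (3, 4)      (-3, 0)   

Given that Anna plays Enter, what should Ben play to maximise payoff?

Against Enter, Ben earns -9 from Fight and 2 from Accommodate.
So Accommodate is the best response.

Accommodate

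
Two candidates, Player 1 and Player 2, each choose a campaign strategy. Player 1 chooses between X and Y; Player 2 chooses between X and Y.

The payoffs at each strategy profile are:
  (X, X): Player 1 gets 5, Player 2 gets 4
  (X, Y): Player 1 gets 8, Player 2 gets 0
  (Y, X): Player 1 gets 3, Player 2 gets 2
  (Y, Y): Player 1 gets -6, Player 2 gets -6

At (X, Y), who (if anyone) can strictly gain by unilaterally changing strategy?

Player 2

Player 1 at (X, Y) earns 8; deviating to Y yields -6 — not better.
Player 2 earns 0; deviating to X yields 4 — a strict improvement.
Only Player 2 has a strictly profitable deviation.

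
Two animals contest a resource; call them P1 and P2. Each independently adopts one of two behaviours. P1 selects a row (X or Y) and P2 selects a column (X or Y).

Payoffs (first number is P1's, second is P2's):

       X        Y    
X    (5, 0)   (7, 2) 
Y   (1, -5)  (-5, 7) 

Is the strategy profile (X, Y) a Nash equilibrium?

At (X, Y), P1 earns 7; switching to Y would give -5, so P1 has no profitable deviation.
P2 earns 2; switching to X would give 0, so P2 has no profitable deviation.
Neither player can gain by a unilateral deviation, so this profile is a Nash equilibrium.

Yes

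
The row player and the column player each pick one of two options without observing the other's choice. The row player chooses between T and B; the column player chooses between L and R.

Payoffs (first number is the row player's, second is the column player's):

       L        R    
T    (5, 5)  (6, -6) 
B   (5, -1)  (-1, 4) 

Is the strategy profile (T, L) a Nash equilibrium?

At (T, L), the row player earns 5; switching to B would give 5, so the row player has no profitable deviation.
The column player earns 5; switching to R would give -6, so the column player has no profitable deviation.
Neither player can gain by a unilateral deviation, so this profile is a Nash equilibrium.

Yes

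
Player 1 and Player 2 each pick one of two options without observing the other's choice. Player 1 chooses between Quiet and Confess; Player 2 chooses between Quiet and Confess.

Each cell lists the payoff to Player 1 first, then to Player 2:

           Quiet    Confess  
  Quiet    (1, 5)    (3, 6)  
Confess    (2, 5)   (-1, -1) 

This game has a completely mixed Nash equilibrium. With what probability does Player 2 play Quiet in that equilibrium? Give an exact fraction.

Let c be the probability that Player 2 plays Quiet. In a completely mixed equilibrium, Player 1 must be indifferent between Quiet and Confess.
Player 1's expected payoff from Quiet is c + 3(1−c); from Confess it is 2c − (1−c).
Setting these equal: −2c + 3 = 3c − 1, so c = 4/5.

4/5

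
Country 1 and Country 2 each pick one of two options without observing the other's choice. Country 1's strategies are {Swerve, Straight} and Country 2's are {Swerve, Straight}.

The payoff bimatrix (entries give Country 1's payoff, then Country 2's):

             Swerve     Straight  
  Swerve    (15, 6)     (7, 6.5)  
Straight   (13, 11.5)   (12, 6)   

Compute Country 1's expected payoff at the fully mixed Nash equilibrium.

89/7

First find q, the probability Country 2 plays Swerve, from Country 1's indifference between Swerve and Straight: 15q + 7(1−q) = 13q + 12(1−q), giving q = 5/7.
Since Country 1 is indifferent in equilibrium, Country 1's expected payoff equals the payoff from either row against (5/7, 2/7). Using Swerve: 15(5/7) + 7(2/7) = 89/7.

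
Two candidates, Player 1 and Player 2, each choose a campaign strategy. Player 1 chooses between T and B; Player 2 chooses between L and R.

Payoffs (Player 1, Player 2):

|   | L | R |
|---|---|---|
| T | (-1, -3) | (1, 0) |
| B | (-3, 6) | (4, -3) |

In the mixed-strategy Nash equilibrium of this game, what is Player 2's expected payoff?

-3/4

First find p, the probability Player 1 plays T, from Player 2's indifference between L and R: −3p + 6(1−p) = −3(1−p), giving p = 3/4.
Since Player 2 is indifferent in equilibrium, Player 2's expected payoff equals the payoff from either column against (3/4, 1/4). Using L: −3(3/4) + 6(1/4) = -3/4.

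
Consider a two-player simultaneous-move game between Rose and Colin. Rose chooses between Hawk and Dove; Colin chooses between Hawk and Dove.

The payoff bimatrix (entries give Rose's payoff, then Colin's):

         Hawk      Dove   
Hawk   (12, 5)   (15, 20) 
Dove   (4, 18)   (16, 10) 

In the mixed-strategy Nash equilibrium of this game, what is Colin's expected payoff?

310/23

First find p, the probability Rose plays Hawk, from Colin's indifference between Hawk and Dove: 5p + 18(1−p) = 20p + 10(1−p), giving p = 8/23.
Since Colin is indifferent in equilibrium, Colin's expected payoff equals the payoff from either column against (8/23, 15/23). Using Hawk: 5(8/23) + 18(15/23) = 310/23.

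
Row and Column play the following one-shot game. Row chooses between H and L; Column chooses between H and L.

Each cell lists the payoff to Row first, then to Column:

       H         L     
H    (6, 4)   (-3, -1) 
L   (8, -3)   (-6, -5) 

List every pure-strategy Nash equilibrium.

(H, H): Row prefers L (8 > 6) — not an equilibrium.
(H, L): Column prefers H (4 > -1) — not an equilibrium.
(L, H): Row gets 8 ≥ 6 from H, and Column gets -3 ≥ -5 from L — Nash equilibrium.
(L, L): Row prefers H (-3 > -6); Column prefers H (-3 > -5) — not an equilibrium.

(L, H)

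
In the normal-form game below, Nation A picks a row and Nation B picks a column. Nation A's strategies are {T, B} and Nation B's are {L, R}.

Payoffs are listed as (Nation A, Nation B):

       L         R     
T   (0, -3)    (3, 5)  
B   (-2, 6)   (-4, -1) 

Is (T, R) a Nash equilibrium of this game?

At (T, R), Nation A earns 3; switching to B would give -4, so Nation A has no profitable deviation.
Nation B earns 5; switching to L would give -3, so Nation B has no profitable deviation.
Neither player can gain by a unilateral deviation, so this profile is a Nash equilibrium.

Yes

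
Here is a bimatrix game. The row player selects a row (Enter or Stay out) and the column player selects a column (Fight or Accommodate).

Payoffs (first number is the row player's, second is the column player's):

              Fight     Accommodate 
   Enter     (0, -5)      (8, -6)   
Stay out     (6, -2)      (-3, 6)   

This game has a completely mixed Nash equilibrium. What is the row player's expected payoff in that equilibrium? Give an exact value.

48/17

First find y, the probability the column player plays Fight, from the row player's indifference between Enter and Stay out: 8(1−y) = 6y − 3(1−y), giving y = 11/17.
Since the row player is indifferent in equilibrium, the row player's expected payoff equals the payoff from either row against (11/17, 6/17). Using Enter: 8(6/17) = 48/17.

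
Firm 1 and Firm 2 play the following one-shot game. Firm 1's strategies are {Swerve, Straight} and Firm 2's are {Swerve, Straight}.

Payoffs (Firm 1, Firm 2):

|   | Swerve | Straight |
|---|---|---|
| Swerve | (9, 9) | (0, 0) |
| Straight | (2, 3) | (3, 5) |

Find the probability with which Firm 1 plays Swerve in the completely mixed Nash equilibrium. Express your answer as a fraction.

2/11

Let p be the probability that Firm 1 plays Swerve. In a completely mixed equilibrium, Firm 2 must be indifferent between Swerve and Straight.
Firm 2's expected payoff from Swerve is 9p + 3(1−p); from Straight it is 5(1−p).
Setting these equal: 6p + 3 = −5p + 5, so p = 2/11.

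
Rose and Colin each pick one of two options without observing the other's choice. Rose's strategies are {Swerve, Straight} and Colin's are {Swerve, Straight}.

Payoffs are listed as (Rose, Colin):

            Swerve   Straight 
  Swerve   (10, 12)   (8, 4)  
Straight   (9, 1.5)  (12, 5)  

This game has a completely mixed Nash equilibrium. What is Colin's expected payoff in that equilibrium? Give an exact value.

108/23

First find p, the probability Rose plays Swerve, from Colin's indifference between Swerve and Straight: 12p + 1.5(1−p) = 4p + 5(1−p), giving p = 7/23.
Since Colin is indifferent in equilibrium, Colin's expected payoff equals the payoff from either column against (7/23, 16/23). Using Swerve: 12(7/23) + 1.5(16/23) = 108/23.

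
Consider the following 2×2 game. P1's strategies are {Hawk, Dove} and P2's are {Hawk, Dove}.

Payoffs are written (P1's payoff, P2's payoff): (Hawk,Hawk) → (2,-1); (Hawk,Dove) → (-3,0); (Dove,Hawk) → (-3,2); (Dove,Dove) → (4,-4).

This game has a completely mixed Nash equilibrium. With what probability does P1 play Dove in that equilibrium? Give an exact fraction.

1/7

Let x be the probability that P1 plays Hawk. In a completely mixed equilibrium, P2 must be indifferent between Hawk and Dove.
P2's expected payoff from Hawk is −x + 2(1−x); from Dove it is −4(1−x).
Setting these equal: −3x + 2 = 4x − 4, so x = 6/7.
Therefore P1 plays Dove with probability 1 − 6/7 = 1/7.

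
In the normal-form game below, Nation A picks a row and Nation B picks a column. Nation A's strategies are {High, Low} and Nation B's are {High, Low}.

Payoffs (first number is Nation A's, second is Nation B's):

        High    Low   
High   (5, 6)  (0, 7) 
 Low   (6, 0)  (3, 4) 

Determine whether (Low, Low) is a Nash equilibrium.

At (Low, Low), Nation A earns 3; switching to High would give 0, so Nation A has no profitable deviation.
Nation B earns 4; switching to High would give 0, so Nation B has no profitable deviation.
Neither player can gain by a unilateral deviation, so this profile is a Nash equilibrium.

Yes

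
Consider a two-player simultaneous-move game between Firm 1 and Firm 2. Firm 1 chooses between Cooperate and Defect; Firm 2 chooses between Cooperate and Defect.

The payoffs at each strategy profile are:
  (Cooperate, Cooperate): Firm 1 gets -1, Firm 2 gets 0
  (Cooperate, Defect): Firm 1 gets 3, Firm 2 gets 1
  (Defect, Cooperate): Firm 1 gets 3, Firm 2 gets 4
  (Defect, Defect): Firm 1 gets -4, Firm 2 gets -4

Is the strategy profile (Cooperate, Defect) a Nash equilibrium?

Yes

At (Cooperate, Defect), Firm 1 earns 3; switching to Defect would give -4, so Firm 1 has no profitable deviation.
Firm 2 earns 1; switching to Cooperate would give 0, so Firm 2 has no profitable deviation.
Neither player can gain by a unilateral deviation, so this profile is a Nash equilibrium.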